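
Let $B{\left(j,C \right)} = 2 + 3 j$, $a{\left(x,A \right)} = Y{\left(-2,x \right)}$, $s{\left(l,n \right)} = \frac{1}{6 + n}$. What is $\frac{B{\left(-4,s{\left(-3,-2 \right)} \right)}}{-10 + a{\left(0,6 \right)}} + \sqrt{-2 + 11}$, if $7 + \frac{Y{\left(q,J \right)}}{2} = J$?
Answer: $\frac{41}{12} \approx 3.4167$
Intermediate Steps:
$Y{\left(q,J \right)} = -14 + 2 J$
$a{\left(x,A \right)} = -14 + 2 x$
$\frac{B{\left(-4,s{\left(-3,-2 \right)} \right)}}{-10 + a{\left(0,6 \right)}} + \sqrt{-2 + 11} = \frac{2 + 3 \left(-4\right)}{-10 + \left(-14 + 2 \cdot 0\right)} + \sqrt{-2 + 11} = \frac{2 - 12}{-10 + \left(-14 + 0\right)} + \sqrt{9} = \frac{1}{-10 - 14} \left(-10\right) + 3 = \frac{1}{-24} \left(-10\right) + 3 = \left(- \frac{1}{24}\right) \left(-10\right) + 3 = \frac{5}{12} + 3 = \frac{41}{12}$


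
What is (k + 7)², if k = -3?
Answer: 16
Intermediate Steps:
(k + 7)² = (-3 + 7)² = 4² = 16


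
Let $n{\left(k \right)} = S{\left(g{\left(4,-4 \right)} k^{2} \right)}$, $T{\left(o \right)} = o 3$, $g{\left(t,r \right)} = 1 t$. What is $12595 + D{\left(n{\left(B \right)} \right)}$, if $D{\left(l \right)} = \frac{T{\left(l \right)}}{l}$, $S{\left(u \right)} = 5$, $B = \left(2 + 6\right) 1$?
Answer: $12598$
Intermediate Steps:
$B = 8$ ($B = 8 \cdot 1 = 8$)
$g{\left(t,r \right)} = t$
$T{\left(o \right)} = 3 o$
$n{\left(k \right)} = 5$
$D{\left(l \right)} = 3$ ($D{\left(l \right)} = \frac{3 l}{l} = 3$)
$12595 + D{\left(n{\left(B \right)} \right)} = 12595 + 3 = 12598$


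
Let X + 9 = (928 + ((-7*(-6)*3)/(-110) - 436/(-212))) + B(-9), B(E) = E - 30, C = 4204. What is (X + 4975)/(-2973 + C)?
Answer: 17069981/3588365 ≈ 4.7570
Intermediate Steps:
B(E) = -30 + E
X = 2567856/2915 (X = -9 + ((928 + ((-7*(-6)*3)/(-110) - 436/(-212))) + (-30 - 9)) = -9 + ((928 + ((42*3)*(-1/110) - 436*(-1/212))) - 39) = -9 + ((928 + (126*(-1/110) + 109/53)) - 39) = -9 + ((928 + (-63/55 + 109/53)) - 39) = -9 + ((928 + 2656/2915) - 39) = -9 + (2707776/2915 - 39) = -9 + 2594091/2915 = 2567856/2915 ≈ 880.91)
(X + 4975)/(-2973 + C) = (2567856/2915 + 4975)/(-2973 + 4204) = (17069981/2915)/1231 = (17069981/2915)*(1/1231) = 17069981/3588365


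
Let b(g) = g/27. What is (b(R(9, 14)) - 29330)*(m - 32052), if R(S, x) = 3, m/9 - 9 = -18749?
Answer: 17660581976/3 ≈ 5.8869e+9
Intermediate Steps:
m = -168660 (m = 81 + 9*(-18749) = 81 - 168741 = -168660)
b(g) = g/27 (b(g) = g*(1/27) = g/27)
(b(R(9, 14)) - 29330)*(m - 32052) = ((1/27)*3 - 29330)*(-168660 - 32052) = (⅑ - 29330)*(-200712) = -263969/9*(-200712) = 17660581976/3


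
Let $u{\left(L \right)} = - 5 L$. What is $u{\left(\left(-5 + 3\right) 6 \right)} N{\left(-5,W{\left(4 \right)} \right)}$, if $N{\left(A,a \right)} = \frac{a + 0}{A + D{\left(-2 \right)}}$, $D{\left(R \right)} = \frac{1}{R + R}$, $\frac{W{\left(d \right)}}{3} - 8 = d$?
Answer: $- \frac{2880}{7} \approx -411.43$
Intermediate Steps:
$W{\left(d \right)} = 24 + 3 d$
$D{\left(R \right)} = \frac{1}{2 R}$
$N{\left(A,a \right)} = \frac{a}{- \frac{1}{4} + A}$ ($N{\left(A,a \right)} = \frac{a + 0}{A + \frac{1}{2 \left(-2\right)}} = \frac{a}{A + \frac{1}{2} \left(- \frac{1}{2}\right)} = \frac{a}{A - \frac{1}{4}} = \frac{a}{- \frac{1}{4} + A}$)
$u{\left(\left(-5 + 3\right) 6 \right)} N{\left(-5,W{\left(4 \right)} \right)} = - 5 \left(-5 + 3\right) 6 \frac{4 \left(24 + 3 \cdot 4\right)}{-1 + 4 \left(-5\right)} = - 5 \left(\left(-2\right) 6\right) \frac{4 \left(24 + 12\right)}{-1 - 20} = \left(-5\right) \left(-12\right) 4 \cdot 36 \frac{1}{-21} = 60 \cdot 4 \cdot 36 \left(- \frac{1}{21}\right) = 60 \left(- \frac{48}{7}\right) = - \frac{2880}{7}$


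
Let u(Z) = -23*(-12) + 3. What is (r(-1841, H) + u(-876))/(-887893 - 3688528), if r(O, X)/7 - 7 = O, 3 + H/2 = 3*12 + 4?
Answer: 12559/4576421 ≈ 0.0027443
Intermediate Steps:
u(Z) = 279 (u(Z) = 276 + 3 = 279)
H = 74 (H = -6 + 2*(3*12 + 4) = -6 + 2*(36 + 4) = -6 + 2*40 = -6 + 80 = 74)
r(O, X) = 49 + 7*O
(r(-1841, H) + u(-876))/(-887893 - 3688528) = ((49 + 7*(-1841)) + 279)/(-887893 - 3688528) = ((49 - 12887) + 279)/(-4576421) = (-12838 + 279)*(-1/4576421) = -12559*(-1/4576421) = 12559/4576421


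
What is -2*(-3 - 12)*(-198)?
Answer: -5940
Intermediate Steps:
-2*(-3 - 12)*(-198) = -2*(-15)*(-198) = 30*(-198) = -5940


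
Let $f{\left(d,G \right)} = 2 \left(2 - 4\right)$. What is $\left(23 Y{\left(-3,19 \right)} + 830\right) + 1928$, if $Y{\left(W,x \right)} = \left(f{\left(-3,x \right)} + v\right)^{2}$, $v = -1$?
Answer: $3333$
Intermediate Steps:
$f{\left(d,G \right)} = -4$ ($f{\left(d,G \right)} = 2 \left(-2\right) = -4$)
$Y{\left(W,x \right)} = 25$ ($Y{\left(W,x \right)} = \left(-4 - 1\right)^{2} = \left(-5\right)^{2} = 25$)
$\left(23 Y{\left(-3,19 \right)} + 830\right) + 1928 = \left(23 \cdot 25 + 830\right) + 1928 = \left(575 + 830\right) + 1928 = 1405 + 1928 = 3333$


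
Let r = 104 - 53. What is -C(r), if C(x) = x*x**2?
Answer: -132651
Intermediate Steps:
r = 51
C(x) = x**3
-C(r) = -1*51**3 = -1*132651 = -132651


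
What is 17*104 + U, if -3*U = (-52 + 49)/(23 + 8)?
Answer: 54809/31 ≈ 1768.0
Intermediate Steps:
U = 1/31 (U = -(-52 + 49)/(3*(23 + 8)) = -(-1)/31 = -1/3*(-3/31) = 1/31 ≈ 0.032258)
17*104 + U = 17*104 + 1/31 = 1768 + 1/31 = 54809/31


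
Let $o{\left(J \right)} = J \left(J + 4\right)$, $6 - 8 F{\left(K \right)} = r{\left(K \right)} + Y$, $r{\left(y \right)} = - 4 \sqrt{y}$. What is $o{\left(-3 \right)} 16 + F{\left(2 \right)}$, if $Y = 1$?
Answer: $- \frac{379}{8} + \frac{\sqrt{2}}{2} \approx -46.668$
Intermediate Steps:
$F{\left(K \right)} = \frac{5}{8} + \frac{\sqrt{K}}{2}$ ($F{\left(K \right)} = \frac{3}{4} - \frac{- 4 \sqrt{K} + 1}{8} = \frac{3}{4} - \frac{1 - 4 \sqrt{K}}{8} = \frac{3}{4} + \left(- \frac{1}{8} + \frac{\sqrt{K}}{2}\right) = \frac{5}{8} + \frac{\sqrt{K}}{2}$)
$o{\left(J \right)} = J \left(4 + J\right)$
$o{\left(-3 \right)} 16 + F{\left(2 \right)} = - 3 \left(4 - 3\right) 16 + \left(\frac{5}{8} + \frac{\sqrt{2}}{2}\right) = \left(-3\right) 1 \cdot 16 + \left(\frac{5}{8} + \frac{\sqrt{2}}{2}\right) = \left(-3\right) 16 + \left(\frac{5}{8} + \frac{\sqrt{2}}{2}\right) = -48 + \left(\frac{5}{8} + \frac{\sqrt{2}}{2}\right) = - \frac{379}{8} + \frac{\sqrt{2}}{2}$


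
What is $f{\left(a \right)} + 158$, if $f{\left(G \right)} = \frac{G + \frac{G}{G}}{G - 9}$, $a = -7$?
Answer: $\frac{1267}{8} \approx 158.38$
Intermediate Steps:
$f{\left(G \right)} = \frac{1 + G}{-9 + G}$ ($f{\left(G \right)} = \frac{G + 1}{-9 + G} = \frac{1 + G}{-9 + G}$)
$f{\left(a \right)} + 158 = \frac{1 - 7}{-9 - 7} + 158 = \frac{1}{-16} \left(-6\right) + 158 = \left(- \frac{1}{16}\right) \left(-6\right) + 158 = \frac{3}{8} + 158 = \frac{1267}{8}$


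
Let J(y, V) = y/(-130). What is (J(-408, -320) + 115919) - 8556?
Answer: 6978799/65 ≈ 1.0737e+5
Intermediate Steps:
J(y, V) = -y/130 (J(y, V) = y*(-1/130) = -y/130)
(J(-408, -320) + 115919) - 8556 = (-1/130*(-408) + 115919) - 8556 = (204/65 + 115919) - 8556 = 7534939/65 - 8556 = 6978799/65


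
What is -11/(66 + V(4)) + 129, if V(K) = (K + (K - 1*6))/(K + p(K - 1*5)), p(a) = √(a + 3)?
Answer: 1998356/15511 - 11*√2/31022 ≈ 128.83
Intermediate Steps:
p(a) = √(3 + a)
V(K) = (-6 + 2*K)/(K + √(-2 + K)) (V(K) = (K + (K - 1*6))/(K + √(3 + (K - 1*5))) = (K + (K - 6))/(K + √(3 + (K - 5))) = (K + (-6 + K))/(K + √(3 + (-5 + K))) = (-6 + 2*K)/(K + √(-2 + K)))
-11/(66 + V(4)) + 129 = -11/(66 + 2*(-3 + 4)/(4 + √(-2 + 4))) + 129 = -11/(66 + 2*1/(4 + √2)) + 129 = -11/(66 + 2/(4 + √2)) + 129 = 129 - 11/(66 + 2/(4 + √2))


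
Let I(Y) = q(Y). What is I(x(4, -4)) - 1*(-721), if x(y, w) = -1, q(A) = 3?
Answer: 724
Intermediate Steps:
I(Y) = 3
I(x(4, -4)) - 1*(-721) = 3 - 1*(-721) = 3 + 721 = 724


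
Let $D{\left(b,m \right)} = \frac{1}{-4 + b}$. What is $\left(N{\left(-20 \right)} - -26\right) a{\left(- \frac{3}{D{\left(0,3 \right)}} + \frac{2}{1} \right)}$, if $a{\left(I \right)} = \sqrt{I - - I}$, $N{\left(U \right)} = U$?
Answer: $12 \sqrt{7} \approx 31.749$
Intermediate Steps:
$a{\left(I \right)} = \sqrt{2} \sqrt{I}$ ($a{\left(I \right)} = \sqrt{I + I} = \sqrt{2 I} = \sqrt{2} \sqrt{I}$)
$\left(N{\left(-20 \right)} - -26\right) a{\left(- \frac{3}{D{\left(0,3 \right)}} + \frac{2}{1} \right)} = \left(-20 - -26\right) \sqrt{2} \sqrt{- \frac{3}{\frac{1}{-4 + 0}} + \frac{2}{1}} = \left(-20 + 26\right) \sqrt{2} \sqrt{- \frac{3}{\frac{1}{-4}} + 2 \cdot 1} = 6 \sqrt{2} \sqrt{- \frac{3}{- \frac{1}{4}} + 2} = 6 \sqrt{2} \sqrt{\left(-3\right) \left(-4\right) + 2} = 6 \sqrt{2} \sqrt{12 + 2} = 6 \sqrt{2} \sqrt{14} = 6 \cdot 2 \sqrt{7} = 12 \sqrt{7}$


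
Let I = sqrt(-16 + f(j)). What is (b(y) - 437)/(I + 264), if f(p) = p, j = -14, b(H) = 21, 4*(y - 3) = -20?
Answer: -18304/11621 + 208*I*sqrt(30)/34863 ≈ -1.5751 + 0.032678*I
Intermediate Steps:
y = -2 (y = 3 + (1/4)*(-20) = 3 - 5 = -2)
I = I*sqrt(30) (I = sqrt(-16 - 14) = sqrt(-30) = I*sqrt(30) ≈ 5.4772*I)
(b(y) - 437)/(I + 264) = (21 - 437)/(I*sqrt(30) + 264) = -416/(264 + I*sqrt(30))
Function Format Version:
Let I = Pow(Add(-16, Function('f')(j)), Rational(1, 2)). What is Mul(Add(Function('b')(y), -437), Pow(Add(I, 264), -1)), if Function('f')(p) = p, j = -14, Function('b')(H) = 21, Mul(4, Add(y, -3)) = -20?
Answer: Add(Rational(-18304, 11621), Mul(Rational(208, 34863), I, Pow(30, Rational(1, 2)))) ≈ Add(-1.5751, Mul(0.032678, I))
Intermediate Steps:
y = -2 (y = Add(3, Mul(Rational(1, 4), -20)) = Add(3, -5) = -2)
I = Mul(I, Pow(30, Rational(1, 2))) (I = Pow(Add(-16, -14), Rational(1, 2)) = Pow(-30, Rational(1, 2)) = Mul(I, Pow(30, Rational(1, 2))) ≈ Mul(5.4772, I))
Mul(Add(Function('b')(y), -437), Pow(Add(I, 264), -1)) = Mul(Add(21, -437), Pow(Add(Mul(I, Pow(30, Rational(1, 2))), 264), -1)) = Mul(-416, Pow(Add(264, Mul(I, Pow(30, Rational(1, 2)))), -1))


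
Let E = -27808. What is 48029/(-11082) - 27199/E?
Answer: -517085557/154084128 ≈ -3.3559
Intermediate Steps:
48029/(-11082) - 27199/E = 48029/(-11082) - 27199/(-27808) = 48029*(-1/11082) - 27199*(-1/27808) = -48029/11082 + 27199/27808 = -517085557/154084128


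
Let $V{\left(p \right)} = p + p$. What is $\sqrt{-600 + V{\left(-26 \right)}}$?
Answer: $2 i \sqrt{163} \approx 25.534 i$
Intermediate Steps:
$V{\left(p \right)} = 2 p$
$\sqrt{-600 + V{\left(-26 \right)}} = \sqrt{-600 + 2 \left(-26\right)} = \sqrt{-600 - 52} = \sqrt{-652} = 2 i \sqrt{163}$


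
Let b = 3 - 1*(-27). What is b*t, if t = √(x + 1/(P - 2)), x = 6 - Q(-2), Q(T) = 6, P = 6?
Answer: 15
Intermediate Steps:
x = 0 (x = 6 - 1*6 = 6 - 6 = 0)
b = 30 (b = 3 + 27 = 30)
t = ½ (t = √(0 + 1/(6 - 2)) = √(0 + 1/4) = √(0 + ¼) = √(¼) = ½ ≈ 0.50000)
b*t = 30*(½) = 15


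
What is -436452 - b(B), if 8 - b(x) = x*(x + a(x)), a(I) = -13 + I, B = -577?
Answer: 236899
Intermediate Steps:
b(x) = 8 - x*(-13 + 2*x) (b(x) = 8 - x*(x + (-13 + x)) = 8 - x*(-13 + 2*x))
-436452 - b(B) = -436452 - (8 - 1*(-577)² - 1*(-577)*(-13 - 577)) = -436452 - (8 - 1*332929 - 1*(-577)*(-590)) = -436452 - (8 - 332929 - 340430) = -436452 - 1*(-673351) = -436452 + 673351 = 236899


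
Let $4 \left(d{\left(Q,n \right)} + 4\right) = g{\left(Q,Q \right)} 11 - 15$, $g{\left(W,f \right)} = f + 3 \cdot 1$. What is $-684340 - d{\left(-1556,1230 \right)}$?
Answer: $- \frac{1360123}{2} \approx -6.8006 \cdot 10^{5}$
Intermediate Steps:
$g{\left(W,f \right)} = 3 + f$ ($g{\left(W,f \right)} = f + 3 = 3 + f$)
$d{\left(Q,n \right)} = \frac{1}{2} + \frac{11 Q}{4}$ ($d{\left(Q,n \right)} = -4 + \frac{\left(3 + Q\right) 11 - 15}{4} = -4 + \frac{\left(33 + 11 Q\right) - 15}{4} = -4 + \frac{18 + 11 Q}{4} = -4 + \left(\frac{9}{2} + \frac{11 Q}{4}\right) = \frac{1}{2} + \frac{11 Q}{4}$)
$-684340 - d{\left(-1556,1230 \right)} = -684340 - \left(\frac{1}{2} + \frac{11}{4} \left(-1556\right)\right) = -684340 - \left(\frac{1}{2} - 4279\right) = -684340 - - \frac{8557}{2} = -684340 + \frac{8557}{2} = - \frac{1360123}{2}$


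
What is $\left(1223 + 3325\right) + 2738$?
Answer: $7286$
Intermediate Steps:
$\left(1223 + 3325\right) + 2738 = 4548 + 2738 = 7286$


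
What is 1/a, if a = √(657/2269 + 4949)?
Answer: √25480729322/11229938 ≈ 0.014214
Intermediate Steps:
a = √25480729322/2269 (a = √(657*(1/2269) + 4949) = √(657/2269 + 4949) = √(11229938/2269) = √25480729322/2269 ≈ 70.351)
1/a = 1/(√25480729322/2269) = √25480729322/11229938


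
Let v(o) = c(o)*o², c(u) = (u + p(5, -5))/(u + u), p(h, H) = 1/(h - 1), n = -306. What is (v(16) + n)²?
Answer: 30976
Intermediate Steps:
p(h, H) = 1/(-1 + h)
c(u) = (¼ + u)/(2*u) (c(u) = (u + 1/(-1 + 5))/(u + u) = (u + 1/4)/((2*u)) = (u + ¼)*(1/(2*u)) = (¼ + u)*(1/(2*u)) = (¼ + u)/(2*u))
v(o) = o*(1 + 4*o)/8 (v(o) = ((1 + 4*o)/(8*o))*o² = o*(1 + 4*o)/8)
(v(16) + n)² = ((⅛)*16*(1 + 4*16) - 306)² = ((⅛)*16*(1 + 64) - 306)² = ((⅛)*16*65 - 306)² = (130 - 306)² = (-176)² = 30976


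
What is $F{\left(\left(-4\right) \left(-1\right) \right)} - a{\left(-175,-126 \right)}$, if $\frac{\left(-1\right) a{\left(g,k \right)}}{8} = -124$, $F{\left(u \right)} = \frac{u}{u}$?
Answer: $-991$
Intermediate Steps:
$F{\left(u \right)} = 1$
$a{\left(g,k \right)} = 992$ ($a{\left(g,k \right)} = \left(-8\right) \left(-124\right) = 992$)
$F{\left(\left(-4\right) \left(-1\right) \right)} - a{\left(-175,-126 \right)} = 1 - 992 = -991$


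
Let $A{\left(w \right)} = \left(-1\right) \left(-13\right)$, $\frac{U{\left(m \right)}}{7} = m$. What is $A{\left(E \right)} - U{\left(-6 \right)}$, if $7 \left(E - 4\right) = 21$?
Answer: $55$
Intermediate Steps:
$E = 7$ ($E = 4 + \frac{1}{7} \cdot 21 = 4 + 3 = 7$)
$U{\left(m \right)} = 7 m$
$A{\left(w \right)} = 13$
$A{\left(E \right)} - U{\left(-6 \right)} = 13 - 7 \left(-6\right) = 13 - -42 = 13 + 42 = 55$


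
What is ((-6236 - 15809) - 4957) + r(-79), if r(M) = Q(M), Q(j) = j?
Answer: -27081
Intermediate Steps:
r(M) = M
((-6236 - 15809) - 4957) + r(-79) = ((-6236 - 15809) - 4957) - 79 = (-22045 - 4957) - 79 = -27002 - 79 = -27081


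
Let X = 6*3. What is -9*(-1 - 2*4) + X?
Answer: 99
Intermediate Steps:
X = 18
-9*(-1 - 2*4) + X = -9*(-1 - 2*4) + 18 = -9*(-1 - 8) + 18 = -9*(-9) + 18 = 81 + 18 = 99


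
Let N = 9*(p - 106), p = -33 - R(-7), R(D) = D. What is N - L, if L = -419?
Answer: -769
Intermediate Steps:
p = -26 (p = -33 - 1*(-7) = -33 + 7 = -26)
N = -1188 (N = 9*(-26 - 106) = 9*(-132) = -1188)
N - L = -1188 - 1*(-419) = -1188 + 419 = -769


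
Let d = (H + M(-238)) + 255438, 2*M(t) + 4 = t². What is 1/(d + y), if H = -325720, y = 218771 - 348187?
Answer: -1/171378 ≈ -5.8351e-6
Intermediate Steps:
y = -129416
M(t) = -2 + t²/2
d = -41962 (d = (-325720 + (-2 + (½)*(-238)²)) + 255438 = (-325720 + (-2 + (½)*56644)) + 255438 = (-325720 + (-2 + 28322)) + 255438 = (-325720 + 28320) + 255438 = -297400 + 255438 = -41962)
1/(d + y) = 1/(-41962 - 129416) = 1/(-171378) = -1/171378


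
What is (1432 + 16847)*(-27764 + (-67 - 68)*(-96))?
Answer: -270602316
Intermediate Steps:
(1432 + 16847)*(-27764 + (-67 - 68)*(-96)) = 18279*(-27764 - 135*(-96)) = 18279*(-27764 + 12960) = 18279*(-14804) = -270602316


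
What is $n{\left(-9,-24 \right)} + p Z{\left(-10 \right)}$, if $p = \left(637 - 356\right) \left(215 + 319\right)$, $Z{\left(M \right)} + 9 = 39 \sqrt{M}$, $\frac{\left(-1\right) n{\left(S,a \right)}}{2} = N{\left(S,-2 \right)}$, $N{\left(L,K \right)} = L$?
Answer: $-1350468 + 5852106 i \sqrt{10} \approx -1.3505 \cdot 10^{6} + 1.8506 \cdot 10^{7} i$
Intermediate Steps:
$n{\left(S,a \right)} = - 2 S$
$Z{\left(M \right)} = -9 + 39 \sqrt{M}$
$p = 150054$ ($p = 281 \cdot 534 = 150054$)
$n{\left(-9,-24 \right)} + p Z{\left(-10 \right)} = \left(-2\right) \left(-9\right) + 150054 \left(-9 + 39 \sqrt{-10}\right) = 18 + 150054 \left(-9 + 39 i \sqrt{10}\right) = 18 - \left(1350486 - 5852106 i \sqrt{10}\right) = -1350468 + 5852106 i \sqrt{10}$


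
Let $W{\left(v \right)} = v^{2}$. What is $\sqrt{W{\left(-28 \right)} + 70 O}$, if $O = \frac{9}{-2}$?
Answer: $\sqrt{469} \approx 21.656$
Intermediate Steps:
$O = - \frac{9}{2}$ ($O = 9 \left(- \frac{1}{2}\right) = - \frac{9}{2} \approx -4.5$)
$\sqrt{W{\left(-28 \right)} + 70 O} = \sqrt{\left(-28\right)^{2} + 70 \left(- \frac{9}{2}\right)} = \sqrt{784 - 315} = \sqrt{469}$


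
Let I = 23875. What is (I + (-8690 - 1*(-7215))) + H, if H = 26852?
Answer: 49252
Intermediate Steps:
(I + (-8690 - 1*(-7215))) + H = (23875 + (-8690 - 1*(-7215))) + 26852 = (23875 + (-8690 + 7215)) + 26852 = (23875 - 1475) + 26852 = 22400 + 26852 = 49252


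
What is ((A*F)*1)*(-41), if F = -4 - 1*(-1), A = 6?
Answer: 738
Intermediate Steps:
F = -3 (F = -4 + 1 = -3)
((A*F)*1)*(-41) = ((6*(-3))*1)*(-41) = -18*1*(-41) = -18*(-41) = 738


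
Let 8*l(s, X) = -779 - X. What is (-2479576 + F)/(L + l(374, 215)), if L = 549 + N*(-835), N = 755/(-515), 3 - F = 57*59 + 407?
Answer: -60184548/39961 ≈ -1506.1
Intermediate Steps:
l(s, X) = -779/8 - X/8 (l(s, X) = (-779 - X)/8 = -779/8 - X/8)
F = -3767 (F = 3 - (57*59 + 407) = 3 - (3363 + 407) = 3 - 1*3770 = 3 - 3770 = -3767)
N = -151/103 (N = 755*(-1/515) = -151/103 ≈ -1.4660)
L = 182632/103 (L = 549 - 151/103*(-835) = 549 + 126085/103 = 182632/103 ≈ 1773.1)
(-2479576 + F)/(L + l(374, 215)) = (-2479576 - 3767)/(182632/103 + (-779/8 - ⅛*215)) = -2483343/(182632/103 + (-779/8 - 215/8)) = -2483343/(182632/103 - 497/4) = -2483343/679337/412 = -2483343*412/679337 = -60184548/39961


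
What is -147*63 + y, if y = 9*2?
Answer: -9243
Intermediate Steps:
y = 18
-147*63 + y = -147*63 + 18 = -9261 + 18 = -9243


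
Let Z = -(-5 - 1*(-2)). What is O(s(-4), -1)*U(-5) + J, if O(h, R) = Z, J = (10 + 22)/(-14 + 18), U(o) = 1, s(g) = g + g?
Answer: 11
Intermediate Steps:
s(g) = 2*g
J = 8 (J = 32/4 = 32*(¼) = 8)
Z = 3 (Z = -(-5 + 2) = -1*(-3) = 3)
O(h, R) = 3
O(s(-4), -1)*U(-5) + J = 3*1 + 8 = 3 + 8 = 11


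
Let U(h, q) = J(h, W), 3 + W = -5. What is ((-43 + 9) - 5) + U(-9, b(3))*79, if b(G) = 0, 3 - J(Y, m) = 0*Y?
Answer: 198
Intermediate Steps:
W = -8 (W = -3 - 5 = -8)
J(Y, m) = 3 (J(Y, m) = 3 - 0*Y = 3 - 1*0 = 3 + 0 = 3)
U(h, q) = 3
((-43 + 9) - 5) + U(-9, b(3))*79 = ((-43 + 9) - 5) + 3*79 = (-34 - 5) + 237 = -39 + 237 = 198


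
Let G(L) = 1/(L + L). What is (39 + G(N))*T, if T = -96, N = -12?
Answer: -3740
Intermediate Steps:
G(L) = 1/(2*L)
(39 + G(N))*T = (39 + (1/2)/(-12))*(-96) = (39 + (1/2)*(-1/12))*(-96) = (39 - 1/24)*(-96) = (935/24)*(-96) = -3740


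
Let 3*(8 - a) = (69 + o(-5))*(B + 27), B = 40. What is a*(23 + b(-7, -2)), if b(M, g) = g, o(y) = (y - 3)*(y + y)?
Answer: -69713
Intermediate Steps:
o(y) = 2*y*(-3 + y) (o(y) = (-3 + y)*(2*y) = 2*y*(-3 + y))
a = -9959/3 (a = 8 - (69 + 2*(-5)*(-3 - 5))*(40 + 27)/3 = 8 - (69 + 2*(-5)*(-8))*67/3 = 8 - (69 + 80)*67/3 = 8 - 149*67/3 = 8 - ⅓*9983 = 8 - 9983/3 = -9959/3 ≈ -3319.7)
a*(23 + b(-7, -2)) = -9959*(23 - 2)/3 = -9959/3*21 = -69713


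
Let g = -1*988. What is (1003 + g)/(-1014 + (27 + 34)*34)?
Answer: 3/212 ≈ 0.014151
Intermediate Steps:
g = -988
(1003 + g)/(-1014 + (27 + 34)*34) = (1003 - 988)/(-1014 + (27 + 34)*34) = 15/(-1014 + 61*34) = 15/(-1014 + 2074) = 15/1060 = 15*(1/1060) = 3/212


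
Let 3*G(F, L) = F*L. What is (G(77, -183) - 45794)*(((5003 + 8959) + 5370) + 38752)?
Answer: -2932719244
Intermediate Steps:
G(F, L) = F*L/3 (G(F, L) = (F*L)/3 = F*L/3)
(G(77, -183) - 45794)*(((5003 + 8959) + 5370) + 38752) = ((⅓)*77*(-183) - 45794)*(((5003 + 8959) + 5370) + 38752) = (-4697 - 45794)*((13962 + 5370) + 38752) = -50491*(19332 + 38752) = -50491*58084 = -2932719244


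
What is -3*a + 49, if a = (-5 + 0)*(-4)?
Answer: -11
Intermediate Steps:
a = 20 (a = -5*(-4) = 20)
-3*a + 49 = -3*20 + 49 = -60 + 49 = -11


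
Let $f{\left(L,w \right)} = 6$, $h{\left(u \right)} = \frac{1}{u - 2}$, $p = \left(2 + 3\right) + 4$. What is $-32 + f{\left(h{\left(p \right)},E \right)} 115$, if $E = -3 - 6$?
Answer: $658$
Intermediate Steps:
$p = 9$ ($p = 5 + 4 = 9$)
$h{\left(u \right)} = \frac{1}{-2 + u}$
$E = -9$
$-32 + f{\left(h{\left(p \right)},E \right)} 115 = -32 + 6 \cdot 115 = -32 + 690 = 658$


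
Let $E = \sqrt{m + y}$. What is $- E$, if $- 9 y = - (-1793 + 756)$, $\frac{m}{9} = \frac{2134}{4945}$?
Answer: $- \frac{i \sqrt{24503023895}}{14835} \approx - 10.552 i$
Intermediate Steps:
$m = \frac{19206}{4945}$ ($m = 9 \cdot \frac{2134}{4945} = \frac{19206}{4945} \approx 3.8839$)
$y = - \frac{1037}{9}$ ($y = - \frac{\left(-1\right) \left(-1793 + 756\right)}{9} = - \frac{\left(-1\right) \left(-1037\right)}{9} = \left(- \frac{1}{9}\right) 1037 = - \frac{1037}{9} \approx -115.22$)
$E = \frac{i \sqrt{24503023895}}{14835}$ ($E = \sqrt{\frac{19206}{4945} - \frac{1037}{9}} = \sqrt{- \frac{4955111}{44505}} = \frac{i \sqrt{24503023895}}{14835} \approx 10.552 i$)
$- E = - \frac{i \sqrt{24503023895}}{14835}$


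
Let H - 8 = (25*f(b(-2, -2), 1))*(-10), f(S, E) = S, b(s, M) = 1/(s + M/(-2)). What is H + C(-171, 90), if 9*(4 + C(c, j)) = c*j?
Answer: -1456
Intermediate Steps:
b(s, M) = 1/(s - M/2) (b(s, M) = 1/(s + M*(-½)) = 1/(s - M/2))
C(c, j) = -4 + c*j/9 (C(c, j) = -4 + (c*j)/9 = -4 + c*j/9)
H = 258 (H = 8 + (25*(2/(-1*(-2) + 2*(-2))))*(-10) = 8 + (25*(2/(2 - 4)))*(-10) = 8 + (25*(2/(-2)))*(-10) = 8 + (25*(2*(-½)))*(-10) = 8 + (25*(-1))*(-10) = 8 - 25*(-10) = 8 + 250 = 258)
H + C(-171, 90) = 258 + (-4 + (⅑)*(-171)*90) = 258 + (-4 - 1710) = 258 - 1714 = -1456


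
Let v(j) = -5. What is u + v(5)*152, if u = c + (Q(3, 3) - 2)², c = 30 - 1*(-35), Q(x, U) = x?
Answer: -694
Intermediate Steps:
c = 65 (c = 30 + 35 = 65)
u = 66 (u = 65 + (3 - 2)² = 65 + 1² = 65 + 1 = 66)
u + v(5)*152 = 66 - 5*152 = 66 - 760 = -694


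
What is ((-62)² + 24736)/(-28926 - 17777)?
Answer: -28580/46703 ≈ -0.61195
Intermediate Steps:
((-62)² + 24736)/(-28926 - 17777) = (3844 + 24736)/(-46703) = 28580*(-1/46703) = -28580/46703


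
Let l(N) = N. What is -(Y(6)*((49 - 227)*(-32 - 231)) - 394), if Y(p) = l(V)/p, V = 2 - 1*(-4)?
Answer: -46420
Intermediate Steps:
V = 6 (V = 2 + 4 = 6)
Y(p) = 6/p
-(Y(6)*((49 - 227)*(-32 - 231)) - 394) = -((6/6)*((49 - 227)*(-32 - 231)) - 394) = -((6*(1/6))*(-178*(-263)) - 394) = -(1*46814 - 394) = -(46814 - 394) = -1*46420 = -46420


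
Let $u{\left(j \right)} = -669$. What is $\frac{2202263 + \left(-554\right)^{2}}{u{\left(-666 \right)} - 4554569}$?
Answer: $- \frac{2509179}{4555238} \approx -0.55083$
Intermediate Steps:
$\frac{2202263 + \left(-554\right)^{2}}{u{\left(-666 \right)} - 4554569} = \frac{2202263 + \left(-554\right)^{2}}{-669 - 4554569} = \frac{2202263 + 306916}{-4555238} = 2509179 \left(- \frac{1}{4555238}\right) = - \frac{2509179}{4555238}$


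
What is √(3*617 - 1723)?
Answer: 8*√2 ≈ 11.314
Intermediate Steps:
√(3*617 - 1723) = √(1851 - 1723) = √128 = 8*√2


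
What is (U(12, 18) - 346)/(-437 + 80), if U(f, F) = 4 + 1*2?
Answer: 20/21 ≈ 0.95238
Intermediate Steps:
U(f, F) = 6 (U(f, F) = 4 + 2 = 6)
(U(12, 18) - 346)/(-437 + 80) = (6 - 346)/(-437 + 80) = -340/(-357) = -1/357*(-340) = 20/21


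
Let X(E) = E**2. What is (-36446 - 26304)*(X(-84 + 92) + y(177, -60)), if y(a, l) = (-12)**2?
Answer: -13052000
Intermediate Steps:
y(a, l) = 144
(-36446 - 26304)*(X(-84 + 92) + y(177, -60)) = (-36446 - 26304)*((-84 + 92)**2 + 144) = -62750*(8**2 + 144) = -62750*(64 + 144) = -62750*208 = -13052000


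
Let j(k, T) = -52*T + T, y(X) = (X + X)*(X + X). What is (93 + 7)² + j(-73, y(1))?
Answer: 9796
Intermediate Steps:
y(X) = 4*X² (y(X) = (2*X)*(2*X) = 4*X²)
j(k, T) = -51*T
(93 + 7)² + j(-73, y(1)) = (93 + 7)² - 204*1² = 100² - 204 = 10000 - 51*4 = 10000 - 204 = 9796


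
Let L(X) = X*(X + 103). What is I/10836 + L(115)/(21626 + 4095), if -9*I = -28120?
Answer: 792050300/627103701 ≈ 1.2630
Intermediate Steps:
I = 28120/9 (I = -⅑*(-28120) = 28120/9 ≈ 3124.4)
L(X) = X*(103 + X)
I/10836 + L(115)/(21626 + 4095) = (28120/9)/10836 + (115*(103 + 115))/(21626 + 4095) = (28120/9)*(1/10836) + (115*218)/25721 = 7030/24381 + 25070*(1/25721) = 7030/24381 + 25070/25721 = 792050300/627103701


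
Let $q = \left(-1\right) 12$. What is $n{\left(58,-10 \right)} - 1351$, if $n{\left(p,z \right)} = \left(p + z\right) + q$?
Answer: $-1315$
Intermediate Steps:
$q = -12$
$n{\left(p,z \right)} = -12 + p + z$ ($n{\left(p,z \right)} = \left(p + z\right) - 12 = -12 + p + z$)
$n{\left(58,-10 \right)} - 1351 = \left(-12 + 58 - 10\right) - 1351 = 36 - 1351 = -1315$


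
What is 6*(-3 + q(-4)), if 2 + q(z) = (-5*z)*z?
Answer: -510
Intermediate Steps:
q(z) = -2 - 5*z² (q(z) = -2 + (-5*z)*z = -2 - 5*z²)
6*(-3 + q(-4)) = 6*(-3 + (-2 - 5*(-4)²)) = 6*(-3 + (-2 - 5*16)) = 6*(-3 + (-2 - 80)) = 6*(-3 - 82) = 6*(-85) = -510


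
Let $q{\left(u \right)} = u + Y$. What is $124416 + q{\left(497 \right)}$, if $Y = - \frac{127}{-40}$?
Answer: $\frac{4996647}{40} \approx 1.2492 \cdot 10^{5}$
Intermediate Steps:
$Y = \frac{127}{40}$ ($Y = \left(-127\right) \left(- \frac{1}{40}\right) = \frac{127}{40} \approx 3.175$)
$q{\left(u \right)} = \frac{127}{40} + u$ ($q{\left(u \right)} = u + \frac{127}{40} = \frac{127}{40} + u$)
$124416 + q{\left(497 \right)} = 124416 + \left(\frac{127}{40} + 497\right) = 124416 + \frac{20007}{40} = \frac{4996647}{40}$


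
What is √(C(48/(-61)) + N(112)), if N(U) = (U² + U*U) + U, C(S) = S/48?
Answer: √93769139/61 ≈ 158.75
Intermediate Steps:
C(S) = S/48 (C(S) = S*(1/48) = S/48)
N(U) = U + 2*U² (N(U) = (U² + U²) + U = 2*U² + U = U + 2*U²)
√(C(48/(-61)) + N(112)) = √((48/(-61))/48 + 112*(1 + 2*112)) = √((48*(-1/61))/48 + 112*(1 + 224)) = √((1/48)*(-48/61) + 112*225) = √(-1/61 + 25200) = √(1537199/61) = √93769139/61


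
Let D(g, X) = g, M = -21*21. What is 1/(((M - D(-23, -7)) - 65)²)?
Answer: 1/233289 ≈ 4.2865e-6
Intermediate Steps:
M = -441
1/(((M - D(-23, -7)) - 65)²) = 1/(((-441 - 1*(-23)) - 65)²) = 1/(((-441 + 23) - 65)²) = 1/((-418 - 65)²) = 1/((-483)²) = 1/233289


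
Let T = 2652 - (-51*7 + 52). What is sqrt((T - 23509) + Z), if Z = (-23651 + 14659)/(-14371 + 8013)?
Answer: 2*I*sqrt(179658358)/187 ≈ 143.35*I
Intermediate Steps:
T = 2957 (T = 2652 - (-357 + 52) = 2652 - 1*(-305) = 2652 + 305 = 2957)
Z = 4496/3179 (Z = -8992/(-6358) = -8992*(-1/6358) = 4496/3179 ≈ 1.4143)
sqrt((T - 23509) + Z) = sqrt((2957 - 23509) + 4496/3179) = sqrt(-20552 + 4496/3179) = sqrt(-65330312/3179) = 2*I*sqrt(179658358)/187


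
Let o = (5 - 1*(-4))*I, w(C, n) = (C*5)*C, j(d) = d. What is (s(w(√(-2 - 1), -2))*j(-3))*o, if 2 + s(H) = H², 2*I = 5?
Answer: -30105/2 ≈ -15053.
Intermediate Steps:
I = 5/2 (I = (½)*5 = 5/2 ≈ 2.5000)
w(C, n) = 5*C² (w(C, n) = (5*C)*C = 5*C²)
s(H) = -2 + H²
o = 45/2 (o = (5 - 1*(-4))*(5/2) = (5 + 4)*(5/2) = 9*(5/2) = 45/2 ≈ 22.500)
(s(w(√(-2 - 1), -2))*j(-3))*o = ((-2 + (5*(√(-2 - 1))²)²)*(-3))*(45/2) = ((-2 + (5*(√(-3))²)²)*(-3))*(45/2) = ((-2 + (5*(I*√3)²)²)*(-3))*(45/2) = ((-2 + (5*(-3))²)*(-3))*(45/2) = ((-2 + (-15)²)*(-3))*(45/2) = ((-2 + 225)*(-3))*(45/2) = (223*(-3))*(45/2) = -669*45/2 = -30105/2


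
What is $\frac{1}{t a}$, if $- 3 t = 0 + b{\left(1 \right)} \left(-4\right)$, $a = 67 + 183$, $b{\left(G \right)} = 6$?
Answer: $\frac{1}{2000} \approx 0.0005$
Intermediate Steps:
$a = 250$
$t = 8$ ($t = - \frac{0 + 6 \left(-4\right)}{3} = - \frac{0 - 24}{3} = \left(- \frac{1}{3}\right) \left(-24\right) = 8$)
$\frac{1}{t a} = \frac{1}{8 \cdot 250} = \frac{1}{2000}$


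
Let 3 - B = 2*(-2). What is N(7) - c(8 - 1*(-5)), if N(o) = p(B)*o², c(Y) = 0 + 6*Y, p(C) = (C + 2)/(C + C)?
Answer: -93/2 ≈ -46.500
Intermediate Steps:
B = 7 (B = 3 - 2*(-2) = 3 - 1*(-4) = 3 + 4 = 7)
p(C) = (2 + C)/(2*C) (p(C) = (2 + C)/((2*C)) = (2 + C)*(1/(2*C)) = (2 + C)/(2*C))
c(Y) = 6*Y
N(o) = 9*o²/14 (N(o) = ((½)*(2 + 7)/7)*o² = ((½)*(⅐)*9)*o² = 9*o²/14)
N(7) - c(8 - 1*(-5)) = (9/14)*7² - 6*(8 - 1*(-5)) = (9/14)*49 - 6*(8 + 5) = 63/2 - 6*13 = 63/2 - 1*78 = 63/2 - 78 = -93/2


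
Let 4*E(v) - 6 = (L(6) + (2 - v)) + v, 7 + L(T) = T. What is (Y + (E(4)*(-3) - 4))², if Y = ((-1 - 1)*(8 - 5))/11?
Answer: 185761/1936 ≈ 95.951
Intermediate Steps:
L(T) = -7 + T
E(v) = 7/4 (E(v) = 3/2 + (((-7 + 6) + (2 - v)) + v)/4 = 3/2 + ((-1 + (2 - v)) + v)/4 = 3/2 + ((1 - v) + v)/4 = 3/2 + (¼)*1 = 3/2 + ¼ = 7/4)
Y = -6/11 (Y = -2*3*(1/11) = -6*1/11 = -6/11 ≈ -0.54545)
(Y + (E(4)*(-3) - 4))² = (-6/11 + ((7/4)*(-3) - 4))² = (-6/11 + (-21/4 - 4))² = (-6/11 - 37/4)² = (-431/44)² = 185761/1936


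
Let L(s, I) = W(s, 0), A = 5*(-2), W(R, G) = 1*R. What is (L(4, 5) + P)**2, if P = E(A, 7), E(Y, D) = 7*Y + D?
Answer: 3481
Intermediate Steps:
W(R, G) = R
A = -10
L(s, I) = s
E(Y, D) = D + 7*Y
P = -63 (P = 7 + 7*(-10) = 7 - 70 = -63)
(L(4, 5) + P)**2 = (4 - 63)**2 = (-59)**2 = 3481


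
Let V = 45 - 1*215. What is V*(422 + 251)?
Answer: -114410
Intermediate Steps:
V = -170 (V = 45 - 215 = -170)
V*(422 + 251) = -170*(422 + 251) = -170*673 = -114410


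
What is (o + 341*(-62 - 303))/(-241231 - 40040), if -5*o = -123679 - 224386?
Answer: 18284/93757 ≈ 0.19501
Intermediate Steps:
o = 69613 (o = -(-123679 - 224386)/5 = -⅕*(-348065) = 69613)
(o + 341*(-62 - 303))/(-241231 - 40040) = (69613 + 341*(-62 - 303))/(-241231 - 40040) = (69613 + 341*(-365))/(-281271) = (69613 - 124465)*(-1/281271) = -54852*(-1/281271) = 18284/93757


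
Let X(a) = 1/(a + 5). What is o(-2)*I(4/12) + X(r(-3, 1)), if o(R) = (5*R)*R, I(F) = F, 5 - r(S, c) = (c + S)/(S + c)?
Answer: 61/9 ≈ 6.7778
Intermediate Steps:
r(S, c) = 4 (r(S, c) = 5 - (c + S)/(S + c) = 5 - (S + c)/(S + c) = 5 - 1*1 = 5 - 1 = 4)
o(R) = 5*R²
X(a) = 1/(5 + a)
o(-2)*I(4/12) + X(r(-3, 1)) = (5*(-2)²)*(4/12) + 1/(5 + 4) = (5*4)*(4*(1/12)) + 1/9 = 20*(⅓) + ⅑ = 20/3 + ⅑ = 61/9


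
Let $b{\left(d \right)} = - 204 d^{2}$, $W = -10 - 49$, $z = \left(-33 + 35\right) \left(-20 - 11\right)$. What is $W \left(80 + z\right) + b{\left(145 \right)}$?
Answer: $-4290162$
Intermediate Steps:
$z = -62$ ($z = 2 \left(-31\right) = -62$)
$W = -59$ ($W = -10 - 49 = -59$)
$W \left(80 + z\right) + b{\left(145 \right)} = - 59 \left(80 - 62\right) - 204 \cdot 145^{2} = \left(-59\right) 18 - 4289100 = -1062 - 4289100 = -4290162$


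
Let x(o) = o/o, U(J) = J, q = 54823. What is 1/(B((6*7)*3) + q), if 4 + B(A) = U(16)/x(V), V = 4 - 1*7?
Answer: 1/54835 ≈ 1.8237e-5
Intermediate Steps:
V = -3 (V = 4 - 7 = -3)
x(o) = 1
B(A) = 12 (B(A) = -4 + 16/1 = -4 + 16*1 = -4 + 16 = 12)
1/(B((6*7)*3) + q) = 1/(12 + 54823) = 1/54835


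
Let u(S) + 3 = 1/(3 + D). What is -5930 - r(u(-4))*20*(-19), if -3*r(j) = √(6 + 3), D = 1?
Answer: -6310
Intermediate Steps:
u(S) = -11/4 (u(S) = -3 + 1/(3 + 1) = -3 + 1/4 = -3 + ¼ = -11/4)
r(j) = -1 (r(j) = -√(6 + 3)/3 = -√9/3 = -⅓*3 = -1)
-5930 - r(u(-4))*20*(-19) = -5930 - (-1*20)*(-19) = -5930 - (-20)*(-19) = -5930 - 1*380 = -5930 - 380 = -6310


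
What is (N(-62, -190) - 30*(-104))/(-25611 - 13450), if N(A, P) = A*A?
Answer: -6964/39061 ≈ -0.17829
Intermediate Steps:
N(A, P) = A²
(N(-62, -190) - 30*(-104))/(-25611 - 13450) = ((-62)² - 30*(-104))/(-25611 - 13450) = (3844 + 3120)/(-39061) = 6964*(-1/39061) = -6964/39061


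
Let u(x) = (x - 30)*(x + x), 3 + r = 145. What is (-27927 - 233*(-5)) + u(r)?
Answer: 5046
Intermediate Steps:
r = 142 (r = -3 + 145 = 142)
u(x) = 2*x*(-30 + x) (u(x) = (-30 + x)*(2*x) = 2*x*(-30 + x))
(-27927 - 233*(-5)) + u(r) = (-27927 - 233*(-5)) + 2*142*(-30 + 142) = (-27927 + 1165) + 2*142*112 = -26762 + 31808 = 5046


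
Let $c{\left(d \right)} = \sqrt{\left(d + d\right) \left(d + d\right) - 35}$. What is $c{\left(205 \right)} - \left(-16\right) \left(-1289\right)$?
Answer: $-20624 + \sqrt{168065} \approx -20214.0$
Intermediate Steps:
$c{\left(d \right)} = \sqrt{-35 + 4 d^{2}}$ ($c{\left(d \right)} = \sqrt{2 d 2 d - 35} = \sqrt{4 d^{2} - 35} = \sqrt{-35 + 4 d^{2}}$)
$c{\left(205 \right)} - \left(-16\right) \left(-1289\right) = \sqrt{-35 + 4 \cdot 205^{2}} - \left(-16\right) \left(-1289\right) = \sqrt{-35 + 4 \cdot 42025} - 20624 = \sqrt{-35 + 168100} - 20624 = \sqrt{168065} - 20624 = -20624 + \sqrt{168065}$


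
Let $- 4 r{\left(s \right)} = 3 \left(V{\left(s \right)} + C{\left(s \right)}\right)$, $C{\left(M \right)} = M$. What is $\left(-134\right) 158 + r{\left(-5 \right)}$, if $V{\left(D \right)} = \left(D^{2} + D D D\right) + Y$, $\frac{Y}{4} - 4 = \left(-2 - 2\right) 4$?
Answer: $- \frac{84229}{4} \approx -21057.0$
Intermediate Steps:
$Y = -48$ ($Y = 16 + 4 \left(-2 - 2\right) 4 = 16 + 4 \left(\left(-4\right) 4\right) = 16 + 4 \left(-16\right) = 16 - 64 = -48$)
$V{\left(D \right)} = -48 + D^{2} + D^{3}$ ($V{\left(D \right)} = \left(D^{2} + D D D\right) - 48 = \left(D^{2} + D^{2} D\right) - 48 = \left(D^{2} + D^{3}\right) - 48 = -48 + D^{2} + D^{3}$)
$r{\left(s \right)} = 36 - \frac{3 s}{4} - \frac{3 s^{2}}{4} - \frac{3 s^{3}}{4}$ ($r{\left(s \right)} = - \frac{3 \left(\left(-48 + s^{2} + s^{3}\right) + s\right)}{4} = - \frac{3 \left(-48 + s + s^{2} + s^{3}\right)}{4} = - \frac{-144 + 3 s + 3 s^{2} + 3 s^{3}}{4} = 36 - \frac{3 s}{4} - \frac{3 s^{2}}{4} - \frac{3 s^{3}}{4}$)
$\left(-134\right) 158 + r{\left(-5 \right)} = \left(-134\right) 158 - \left(- \frac{159}{4} - \frac{375}{4} + \frac{75}{4}\right) = -21172 + \left(36 + \frac{15}{4} - \frac{75}{4} - - \frac{375}{4}\right) = -21172 + \left(36 + \frac{15}{4} - \frac{75}{4} + \frac{375}{4}\right) = -21172 + \frac{459}{4} = - \frac{84229}{4}$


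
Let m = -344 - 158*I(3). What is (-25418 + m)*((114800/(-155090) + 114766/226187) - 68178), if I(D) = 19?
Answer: 529179612939976320/269841091 ≈ 1.9611e+9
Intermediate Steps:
m = -3346 (m = -344 - 158*19 = -344 - 3002 = -3346)
(-25418 + m)*((114800/(-155090) + 114766/226187) - 68178) = (-25418 - 3346)*((114800/(-155090) + 114766/226187) - 68178) = -28764*((114800*(-1/155090) + 114766*(1/226187)) - 68178) = -28764*((-11480/15509 + 114766/226187) - 68178) = -28764*(-62824682/269841091 - 68178) = -28764*(-18397288726880/269841091) = 529179612939976320/269841091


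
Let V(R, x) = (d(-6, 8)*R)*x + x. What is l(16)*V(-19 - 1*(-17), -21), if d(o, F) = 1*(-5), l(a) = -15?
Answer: 3465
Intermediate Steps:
d(o, F) = -5
V(R, x) = x - 5*R*x (V(R, x) = (-5*R)*x + x = -5*R*x + x = x - 5*R*x)
l(16)*V(-19 - 1*(-17), -21) = -(-315)*(1 - 5*(-19 - 1*(-17))) = -(-315)*(1 - 5*(-19 + 17)) = -(-315)*(1 - 5*(-2)) = -(-315)*(1 + 10) = -(-315)*11 = -15*(-231) = 3465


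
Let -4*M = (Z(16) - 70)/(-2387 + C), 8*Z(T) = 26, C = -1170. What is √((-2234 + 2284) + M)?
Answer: √10120849481/14228 ≈ 7.0707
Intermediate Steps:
Z(T) = 13/4 (Z(T) = (⅛)*26 = 13/4)
M = -267/56912 (M = -(13/4 - 70)/(4*(-2387 - 1170)) = -(-267)/(16*(-3557)) = -(-267)*(-1)/(16*3557) = -¼*267/14228 = -267/56912 ≈ -0.0046915)
√((-2234 + 2284) + M) = √((-2234 + 2284) - 267/56912) = √(50 - 267/56912) = √(2845333/56912) = √10120849481/14228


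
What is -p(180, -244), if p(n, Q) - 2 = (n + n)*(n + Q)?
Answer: 23038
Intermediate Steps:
p(n, Q) = 2 + 2*n*(Q + n) (p(n, Q) = 2 + (n + n)*(n + Q) = 2 + (2*n)*(Q + n) = 2 + 2*n*(Q + n))
-p(180, -244) = -(2 + 2*180**2 + 2*(-244)*180) = -(2 + 2*32400 - 87840) = -(2 + 64800 - 87840) = -1*(-23038) = 23038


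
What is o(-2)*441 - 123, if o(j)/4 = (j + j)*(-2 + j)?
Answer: 28101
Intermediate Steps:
o(j) = 8*j*(-2 + j) (o(j) = 4*((j + j)*(-2 + j)) = 4*((2*j)*(-2 + j)) = 4*(2*j*(-2 + j)) = 8*j*(-2 + j))
o(-2)*441 - 123 = (8*(-2)*(-2 - 2))*441 - 123 = (8*(-2)*(-4))*441 - 123 = 64*441 - 123 = 28224 - 123 = 28101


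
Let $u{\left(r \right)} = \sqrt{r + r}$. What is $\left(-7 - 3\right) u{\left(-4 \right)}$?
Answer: $- 20 i \sqrt{2} \approx - 28.284 i$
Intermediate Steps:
$u{\left(r \right)} = \sqrt{2} \sqrt{r}$ ($u{\left(r \right)} = \sqrt{2 r} = \sqrt{2} \sqrt{r}$)
$\left(-7 - 3\right) u{\left(-4 \right)} = \left(-7 - 3\right) \sqrt{2} \sqrt{-4} = - 10 \sqrt{2} \cdot 2 i = - 10 \cdot 2 i \sqrt{2} = - 20 i \sqrt{2}$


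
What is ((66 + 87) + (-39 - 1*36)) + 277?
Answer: 355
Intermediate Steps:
((66 + 87) + (-39 - 1*36)) + 277 = (153 + (-39 - 36)) + 277 = (153 - 75) + 277 = 78 + 277 = 355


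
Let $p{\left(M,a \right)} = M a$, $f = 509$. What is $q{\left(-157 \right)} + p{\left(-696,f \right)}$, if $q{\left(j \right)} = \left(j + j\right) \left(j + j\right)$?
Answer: $-255668$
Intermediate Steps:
$q{\left(j \right)} = 4 j^{2}$ ($q{\left(j \right)} = 2 j 2 j = 4 j^{2}$)
$q{\left(-157 \right)} + p{\left(-696,f \right)} = 4 \left(-157\right)^{2} - 354264 = 4 \cdot 24649 - 354264 = 98596 - 354264 = -255668$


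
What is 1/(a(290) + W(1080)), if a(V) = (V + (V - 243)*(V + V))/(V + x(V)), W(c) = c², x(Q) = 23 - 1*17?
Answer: 148/172640975 ≈ 8.5727e-7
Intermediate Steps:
x(Q) = 6 (x(Q) = 23 - 17 = 6)
a(V) = (V + 2*V*(-243 + V))/(6 + V) (a(V) = (V + (V - 243)*(V + V))/(V + 6) = (V + (-243 + V)*(2*V))/(6 + V) = (V + 2*V*(-243 + V))/(6 + V))
1/(a(290) + W(1080)) = 1/(290*(-485 + 2*290)/(6 + 290) + 1080²) = 1/(290*(-485 + 580)/296 + 1166400) = 1/(290*(1/296)*95 + 1166400) = 1/(13775/148 + 1166400) = 1/(172640975/148) = 148/172640975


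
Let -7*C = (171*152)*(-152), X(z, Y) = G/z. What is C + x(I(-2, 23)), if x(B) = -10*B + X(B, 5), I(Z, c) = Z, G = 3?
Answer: 7901827/14 ≈ 5.6442e+5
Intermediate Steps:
X(z, Y) = 3/z
C = 3950784/7 (C = -171*152*(-152)/7 = -25992*(-152)/7 = -1/7*(-3950784) = 3950784/7 ≈ 5.6440e+5)
x(B) = -10*B + 3/B
C + x(I(-2, 23)) = 3950784/7 + (-10*(-2) + 3/(-2)) = 3950784/7 + (20 + 3*(-1/2)) = 3950784/7 + (20 - 3/2) = 3950784/7 + 37/2 = 7901827/14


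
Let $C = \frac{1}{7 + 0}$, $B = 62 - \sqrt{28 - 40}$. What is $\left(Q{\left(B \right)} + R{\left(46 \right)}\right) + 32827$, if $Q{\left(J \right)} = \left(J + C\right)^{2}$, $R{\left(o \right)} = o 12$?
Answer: $\frac{1824208}{49} - \frac{1740 i \sqrt{3}}{7} \approx 37229.0 - 430.54 i$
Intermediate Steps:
$R{\left(o \right)} = 12 o$
$B = 62 - 2 i \sqrt{3}$ ($B = 62 - \sqrt{-12} = 62 - 2 i \sqrt{3} \approx 62.0 - 3.4641 i$)
$C = \frac{1}{7} \approx 0.14286$
$Q{\left(J \right)} = \left(\frac{1}{7} + J\right)^{2}$ ($Q{\left(J \right)} = \left(J + \frac{1}{7}\right)^{2} = \left(\frac{1}{7} + J\right)^{2}$)
$\left(Q{\left(B \right)} + R{\left(46 \right)}\right) + 32827 = \left(\frac{\left(1 + 7 \left(62 - 2 i \sqrt{3}\right)\right)^{2}}{49} + 12 \cdot 46\right) + 32827 = \left(\frac{\left(1 + \left(434 - 14 i \sqrt{3}\right)\right)^{2}}{49} + 552\right) + 32827 = \left(\frac{\left(435 - 14 i \sqrt{3}\right)^{2}}{49} + 552\right) + 32827 = \left(552 + \frac{\left(435 - 14 i \sqrt{3}\right)^{2}}{49}\right) + 32827 = 33379 + \frac{\left(435 - 14 i \sqrt{3}\right)^{2}}{49}$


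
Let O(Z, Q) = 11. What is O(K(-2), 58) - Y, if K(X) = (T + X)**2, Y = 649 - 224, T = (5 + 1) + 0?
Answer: -414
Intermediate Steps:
T = 6 (T = 6 + 0 = 6)
Y = 425
K(X) = (6 + X)**2
O(K(-2), 58) - Y = 11 - 1*425 = 11 - 425 = -414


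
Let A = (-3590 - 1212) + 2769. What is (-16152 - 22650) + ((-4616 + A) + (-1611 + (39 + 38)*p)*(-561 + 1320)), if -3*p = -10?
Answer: -1073390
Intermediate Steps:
p = 10/3 (p = -⅓*(-10) = 10/3 ≈ 3.3333)
A = -2033 (A = -4802 + 2769 = -2033)
(-16152 - 22650) + ((-4616 + A) + (-1611 + (39 + 38)*p)*(-561 + 1320)) = (-16152 - 22650) + ((-4616 - 2033) + (-1611 + (39 + 38)*(10/3))*(-561 + 1320)) = -38802 + (-6649 + (-1611 + 77*(10/3))*759) = -38802 + (-6649 + (-1611 + 770/3)*759) = -38802 + (-6649 - 4063/3*759) = -38802 + (-6649 - 1027939) = -38802 - 1034588 = -1073390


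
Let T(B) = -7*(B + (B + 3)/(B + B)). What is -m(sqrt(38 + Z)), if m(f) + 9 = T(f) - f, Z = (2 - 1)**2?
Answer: 25/2 + 215*sqrt(39)/26 ≈ 64.141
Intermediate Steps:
Z = 1 (Z = 1**2 = 1)
T(B) = -7*B - 7*(3 + B)/(2*B) (T(B) = -7*(B + (3 + B)/((2*B))) = -7*(B + (3 + B)*(1/(2*B))) = -7*(B + (3 + B)/(2*B)) = -7*B - 7*(3 + B)/(2*B))
m(f) = -25/2 - 8*f - 21/(2*f) (m(f) = -9 + ((-7/2 - 7*f - 21/(2*f)) - f) = -9 + (-7/2 - 8*f - 21/(2*f)) = -25/2 - 8*f - 21/(2*f))
-m(sqrt(38 + Z)) = -(-21 + sqrt(38 + 1)*(-25 - 16*sqrt(38 + 1)))/(2*(sqrt(38 + 1))) = -(-21 + sqrt(39)*(-25 - 16*sqrt(39)))/(2*(sqrt(39))) = -sqrt(39)/39*(-21 + sqrt(39)*(-25 - 16*sqrt(39)))/2 = -sqrt(39)*(-21 + sqrt(39)*(-25 - 16*sqrt(39)))/78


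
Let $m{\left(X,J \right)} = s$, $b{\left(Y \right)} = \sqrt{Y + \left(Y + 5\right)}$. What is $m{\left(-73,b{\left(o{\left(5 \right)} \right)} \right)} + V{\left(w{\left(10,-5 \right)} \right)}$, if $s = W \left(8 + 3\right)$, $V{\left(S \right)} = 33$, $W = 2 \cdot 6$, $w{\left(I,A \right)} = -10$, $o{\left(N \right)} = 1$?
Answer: $165$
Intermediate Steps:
$W = 12$
$s = 132$ ($s = 12 \left(8 + 3\right) = 12 \cdot 11 = 132$)
$b{\left(Y \right)} = \sqrt{5 + 2 Y}$ ($b{\left(Y \right)} = \sqrt{Y + \left(5 + Y\right)} = \sqrt{5 + 2 Y}$)
$m{\left(X,J \right)} = 132$
$m{\left(-73,b{\left(o{\left(5 \right)} \right)} \right)} + V{\left(w{\left(10,-5 \right)} \right)} = 132 + 33 = 165$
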